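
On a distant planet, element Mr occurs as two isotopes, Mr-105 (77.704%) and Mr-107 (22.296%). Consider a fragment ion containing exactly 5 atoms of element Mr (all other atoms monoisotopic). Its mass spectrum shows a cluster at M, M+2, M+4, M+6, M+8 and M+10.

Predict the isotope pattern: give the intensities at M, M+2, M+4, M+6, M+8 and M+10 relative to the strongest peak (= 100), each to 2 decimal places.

Expanding (0.77704 + 0.22296)^5:
P(M) = 0.77704^5 = 0.283281
P(M+2) = 5 × 0.77704^4 × 0.22296^1 = 0.406416
P(M+4) = 10 × 0.77704^3 × 0.22296^2 = 0.233230
P(M+6) = 10 × 0.77704^2 × 0.22296^3 = 0.066922
P(M+8) = 5 × 0.77704^1 × 0.22296^4 = 0.009601
P(M+10) = 0.22296^5 = 0.000551
The M+2 peak is largest (0.406416); scaling to 100 gives 69.70 : 100.00 : 57.39 : 16.47 : 2.36 : 0.14.

69.70 : 100.00 : 57.39 : 16.47 : 2.36 : 0.14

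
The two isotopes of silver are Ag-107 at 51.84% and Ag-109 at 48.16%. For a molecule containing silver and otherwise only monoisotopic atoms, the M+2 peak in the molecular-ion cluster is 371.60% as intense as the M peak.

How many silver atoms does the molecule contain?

With n Ag atoms, P(M+2)/P(M) = C(n,1)·p^(n−1)q / p^n = n·q/p = n · 0.4816/0.5184.
n = 3.7160 × 0.5184/0.4816 = 4.00 ≈ 4

4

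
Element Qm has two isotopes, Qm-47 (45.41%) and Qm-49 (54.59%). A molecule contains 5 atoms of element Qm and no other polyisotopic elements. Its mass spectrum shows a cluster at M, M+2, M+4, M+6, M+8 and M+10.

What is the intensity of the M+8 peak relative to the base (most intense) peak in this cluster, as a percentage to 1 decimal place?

60.1%

(0.4541 + 0.5459)^5 gives M 0.0193, M+2 0.1161, M+4 0.2790, M+6 0.3355, M+8 0.2016, M+10 0.0485; the largest is M+6.
P(M+6) = C(5,3) × 0.4541^2 × 0.5459^3 = 10 × 0.20620681 × 0.16268192 = 0.335461 (base)
P(M+8) = C(5,4) × 0.4541^1 × 0.5459^4 = 5 × 0.4541 × 0.08880806 = 0.201639
Relative intensity = 0.201639 / 0.335461 × 100 = 60.1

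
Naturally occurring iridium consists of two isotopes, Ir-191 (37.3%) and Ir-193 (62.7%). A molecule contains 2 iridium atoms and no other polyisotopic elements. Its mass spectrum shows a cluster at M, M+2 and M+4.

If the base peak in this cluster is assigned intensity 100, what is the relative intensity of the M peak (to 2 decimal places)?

29.74

Term probabilities: M 0.1391, M+2 0.4677, M+4 0.3931. Base peak = M+2.
P(M+2) = C(2,1) × 0.373^1 × 0.627^1 = 2 × 0.3730 × 0.6270 = 0.467742 (base)
P(M) = C(2,0) × 0.373^2 × 0.627^0 = 1 × 0.139129 × 1.0000 = 0.139129
Relative intensity = 0.139129 / 0.467742 × 100 = 29.74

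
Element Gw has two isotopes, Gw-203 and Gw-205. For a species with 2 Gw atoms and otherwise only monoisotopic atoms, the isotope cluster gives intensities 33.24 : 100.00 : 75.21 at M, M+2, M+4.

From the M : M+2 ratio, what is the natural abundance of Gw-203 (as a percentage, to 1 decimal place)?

39.9%

Write p for the Gw-203 fraction. I(M+2)/I(M) = [C(2,1)·p^1·(1−p)] / p^2 = 2·(1−p)/p = 100.00/33.24 = 3.0084
(1−p)/p = 3.0084/2 = 1.5042  ⇒  p = 1/(1 + 1.5042) = 0.3993
Gw-203: 39.9%, Gw-205: 60.1%.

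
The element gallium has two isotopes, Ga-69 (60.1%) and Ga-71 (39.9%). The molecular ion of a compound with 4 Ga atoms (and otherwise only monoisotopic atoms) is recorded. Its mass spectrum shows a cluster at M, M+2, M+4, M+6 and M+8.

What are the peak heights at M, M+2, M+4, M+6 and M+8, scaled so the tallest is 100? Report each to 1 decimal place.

The 4 Ga atoms are independent, so intensities follow the terms of (0.601 + 0.399)^4.
P(M) = 0.601^4 = 0.130466
P(M+2) = 4 × 0.601^3 × 0.399^1 = 0.346463
P(M+4) = 6 × 0.601^2 × 0.399^2 = 0.345021
P(M+6) = 4 × 0.601^1 × 0.399^3 = 0.152705
P(M+8) = 0.399^4 = 0.025345
The M+2 peak is largest (0.346463); scaling to 100 gives 37.7 : 100.0 : 99.6 : 44.1 : 7.3.

37.7 : 100.0 : 99.6 : 44.1 : 7.3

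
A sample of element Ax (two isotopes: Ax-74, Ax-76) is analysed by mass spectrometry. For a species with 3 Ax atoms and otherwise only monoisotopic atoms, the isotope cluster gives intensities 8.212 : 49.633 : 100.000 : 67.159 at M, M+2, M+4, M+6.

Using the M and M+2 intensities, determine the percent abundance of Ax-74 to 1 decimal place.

Let p = fractional abundance of Ax-74. I(M+2)/I(M) = [C(3,1)·p^2·(1−p)] / p^3 = 3·(1−p)/p = 49.633/8.212 = 6.0440
(1−p)/p = 6.0440/3 = 2.0147  ⇒  p = 1/(1 + 2.0147) = 0.3317
Ax-74: 33.2%, Ax-76: 66.8%.

33.2%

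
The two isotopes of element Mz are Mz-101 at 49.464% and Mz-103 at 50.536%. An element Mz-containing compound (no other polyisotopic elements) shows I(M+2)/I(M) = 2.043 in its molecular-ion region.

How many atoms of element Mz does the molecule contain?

2

With n Mz atoms, P(M+2)/P(M) = C(n,1)·p^(n−1)q / p^n = n·q/p = n · 0.50536/0.49464.
n = 2.043 × 0.49464/0.50536 = 2.00 ≈ 2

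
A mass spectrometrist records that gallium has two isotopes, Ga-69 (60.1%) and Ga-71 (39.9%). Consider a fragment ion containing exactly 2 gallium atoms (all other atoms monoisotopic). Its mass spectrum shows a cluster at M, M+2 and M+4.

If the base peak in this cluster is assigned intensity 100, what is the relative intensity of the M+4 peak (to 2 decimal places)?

Term probabilities: M 0.3612, M+2 0.4796, M+4 0.1592. Base peak = M+2.
P(M+2) = C(2,1) × 0.601^1 × 0.399^1 = 2 × 0.6010 × 0.3990 = 0.479598 (base)
P(M+4) = C(2,2) × 0.601^0 × 0.399^2 = 1 × 1.0000 × 0.159201 = 0.159201
Relative intensity = 0.159201 / 0.479598 × 100 = 33.19

33.19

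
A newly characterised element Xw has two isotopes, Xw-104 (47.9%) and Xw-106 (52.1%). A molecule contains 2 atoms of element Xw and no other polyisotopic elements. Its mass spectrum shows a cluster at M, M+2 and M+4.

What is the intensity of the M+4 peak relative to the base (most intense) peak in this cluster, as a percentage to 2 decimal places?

Term probabilities: M 0.2294, M+2 0.4991, M+4 0.2714. Base peak = M+2.
P(M+2) = C(2,1) × 0.479^1 × 0.521^1 = 2 × 0.4790 × 0.5210 = 0.499118 (base)
P(M+4) = C(2,2) × 0.479^0 × 0.521^2 = 1 × 1.0000 × 0.271441 = 0.271441
Relative intensity = 0.271441 / 0.499118 × 100 = 54.38

54.38%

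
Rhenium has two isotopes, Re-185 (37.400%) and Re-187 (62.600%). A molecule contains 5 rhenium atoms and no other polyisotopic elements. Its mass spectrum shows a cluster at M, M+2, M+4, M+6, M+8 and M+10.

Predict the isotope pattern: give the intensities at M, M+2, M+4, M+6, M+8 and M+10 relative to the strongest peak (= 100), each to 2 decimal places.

2.13 : 17.85 : 59.74 : 100.00 : 83.69 : 28.02

Each Re atom is independently Re-185 (p = 0.37400) or Re-187 (q = 0.62600); the cluster is the binomial expansion (p + q)^5.
P(M) = 0.37400^5 = 0.007317
P(M+2) = 5 × 0.37400^4 × 0.62600^1 = 0.061239
P(M+4) = 10 × 0.37400^3 × 0.62600^2 = 0.205005
P(M+6) = 10 × 0.37400^2 × 0.62600^3 = 0.343136
P(M+8) = 5 × 0.37400^1 × 0.62600^4 = 0.287170
P(M+10) = 0.62600^5 = 0.096133
The M+6 peak is largest (0.343136); scaling to 100 gives 2.13 : 17.85 : 59.74 : 100.00 : 83.69 : 28.02.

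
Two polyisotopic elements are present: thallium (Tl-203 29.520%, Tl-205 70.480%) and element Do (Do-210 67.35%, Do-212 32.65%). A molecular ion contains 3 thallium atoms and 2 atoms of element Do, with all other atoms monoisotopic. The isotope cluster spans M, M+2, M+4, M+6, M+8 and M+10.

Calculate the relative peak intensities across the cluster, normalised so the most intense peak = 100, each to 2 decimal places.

Thallium pattern (n=3): 0.02572463 : 0.18425524 : 0.43991564 : 0.35010449
Element Do pattern (n=2): 0.45360225 : 0.4397955 : 0.10660225
Convolve the two distributions (both contribute in 2-u steps):
  M: 0.02572463×0.45360225 = 0.011669
  M+2: 0.02572463×0.4397955 + 0.18425524×0.45360225 = 0.094892
  M+4: 0.02572463×0.10660225 + 0.18425524×0.4397955 + 0.43991564×0.45360225 = 0.283324
  M+6: 0.18425524×0.10660225 + 0.43991564×0.4397955 + 0.35010449×0.45360225 = 0.371923
  M+8: 0.43991564×0.10660225 + 0.35010449×0.4397955 = 0.200870
  M+10: 0.35010449×0.10660225 = 0.037322
Scale to base peak (0.371923) = 100: 3.14 : 25.51 : 76.18 : 100.00 : 54.01 : 10.03

3.14 : 25.51 : 76.18 : 100.00 : 54.01 : 10.03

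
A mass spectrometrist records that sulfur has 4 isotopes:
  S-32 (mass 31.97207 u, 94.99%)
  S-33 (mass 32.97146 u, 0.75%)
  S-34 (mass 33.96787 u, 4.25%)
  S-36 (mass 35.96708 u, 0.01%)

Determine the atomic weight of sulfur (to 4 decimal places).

32.0648 u

The abundance-weighted mean is 0.9499 × 31.97207 + 0.0075 × 32.97146 + 0.0425 × 33.96787 + 0.0001 × 35.96708
= 30.370269 + 0.247286 + 1.443634 + 0.003597 = 32.064786 u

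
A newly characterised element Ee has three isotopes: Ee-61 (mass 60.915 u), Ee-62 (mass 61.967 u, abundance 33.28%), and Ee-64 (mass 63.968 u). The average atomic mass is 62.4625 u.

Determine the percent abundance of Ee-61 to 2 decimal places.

27.50%

Let x and y be the fractions of Ee-61 and Ee-64. Then x + y = 1 − 0.3328 = 0.6672 and 60.915x + 63.968y = 62.4625 − 0.3328×61.967 = 41.8398824.
Substituting: 60.915x + 63.968(0.6672 − x) = 41.8398824
(60.915 − 63.968)x = -0.8395672  ⇒  x = 0.27500, y = 0.39220
Ee-61: 27.50%, Ee-64: 39.22%.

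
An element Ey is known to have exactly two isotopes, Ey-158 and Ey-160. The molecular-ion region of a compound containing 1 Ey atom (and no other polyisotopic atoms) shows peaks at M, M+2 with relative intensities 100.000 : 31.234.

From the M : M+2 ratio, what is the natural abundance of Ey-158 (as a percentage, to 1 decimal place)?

76.2%

Let p = fractional abundance of Ey-158. I(M+2)/I(M) = [C(1,1)·p^0·(1−p)] / p^1 = 1·(1−p)/p = 31.234/100.000 = 0.3123
(1−p)/p = 0.3123/1 = 0.3123  ⇒  p = 1/(1 + 0.3123) = 0.7620
Ey-158: 76.2%, Ey-160: 23.8%.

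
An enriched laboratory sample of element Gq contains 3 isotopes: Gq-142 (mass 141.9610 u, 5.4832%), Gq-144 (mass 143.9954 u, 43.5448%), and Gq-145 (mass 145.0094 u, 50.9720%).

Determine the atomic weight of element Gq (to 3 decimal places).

144.401 u

The abundance-weighted mean is 0.054832 × 141.9610 + 0.435448 × 143.9954 + 0.509720 × 145.0094
= 7.78401 + 62.70251 + 73.91419 = 144.40071 u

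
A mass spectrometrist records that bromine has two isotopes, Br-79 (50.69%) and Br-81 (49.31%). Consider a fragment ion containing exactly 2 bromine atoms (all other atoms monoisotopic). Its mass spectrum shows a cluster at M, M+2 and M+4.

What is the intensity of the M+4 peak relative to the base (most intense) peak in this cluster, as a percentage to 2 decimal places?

Term probabilities: M 0.2569, M+2 0.4999, M+4 0.2431. Base peak = M+2.
P(M+2) = C(2,1) × 0.5069^1 × 0.4931^1 = 2 × 0.5069 × 0.4931 = 0.499905 (base)
P(M+4) = C(2,2) × 0.5069^0 × 0.4931^2 = 1 × 1.0000 × 0.24314761 = 0.243148
Relative intensity = 0.243148 / 0.499905 × 100 = 48.64

48.64%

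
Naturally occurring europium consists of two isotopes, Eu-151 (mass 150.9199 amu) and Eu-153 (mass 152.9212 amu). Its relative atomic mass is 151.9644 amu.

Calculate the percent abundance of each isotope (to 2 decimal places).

Writing the weighted mean with unknown fraction x of Eu-151:
150.9199·x + 152.9212·(1 − x) = 151.9644
(150.9199 − 152.9212)·x = 151.9644 − 152.9212
x = -0.9568 / -2.0013 = 0.47809 → 47.81% Eu-151, 52.19% Eu-153.

Eu-151: 47.81%, Eu-153: 52.19%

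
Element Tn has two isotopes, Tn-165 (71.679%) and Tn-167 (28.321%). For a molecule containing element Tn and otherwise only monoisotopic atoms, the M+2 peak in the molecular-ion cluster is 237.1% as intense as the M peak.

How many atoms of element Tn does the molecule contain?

6

The M+2/M ratio from n Tn atoms is n · q/p = n · 0.28321/0.71679.
n = 2.371 × 0.71679/0.28321 = 6.00 ≈ 6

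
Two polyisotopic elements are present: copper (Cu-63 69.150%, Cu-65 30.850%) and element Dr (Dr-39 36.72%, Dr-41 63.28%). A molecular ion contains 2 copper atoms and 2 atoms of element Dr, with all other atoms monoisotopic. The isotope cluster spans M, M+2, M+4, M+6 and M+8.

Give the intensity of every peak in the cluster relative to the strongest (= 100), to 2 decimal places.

16.02 : 69.49 : 100.00 : 53.42 : 9.47

Copper pattern (n=2): 0.47817225 : 0.4266555 : 0.09517225
Element Dr pattern (n=2): 0.13483584 : 0.46472832 : 0.40043584
Convolve the two distributions (both contribute in 2-u steps):
  M: 0.47817225×0.13483584 = 0.064475
  M+2: 0.47817225×0.46472832 + 0.4266555×0.13483584 = 0.279749
  M+4: 0.47817225×0.40043584 + 0.4266555×0.46472832 + 0.09517225×0.13483584 = 0.402589
  M+6: 0.4266555×0.40043584 + 0.09517225×0.46472832 = 0.215077
  M+8: 0.09517225×0.40043584 = 0.038110
Scale to base peak (0.402589) = 100: 16.02 : 69.49 : 100.00 : 53.42 : 9.47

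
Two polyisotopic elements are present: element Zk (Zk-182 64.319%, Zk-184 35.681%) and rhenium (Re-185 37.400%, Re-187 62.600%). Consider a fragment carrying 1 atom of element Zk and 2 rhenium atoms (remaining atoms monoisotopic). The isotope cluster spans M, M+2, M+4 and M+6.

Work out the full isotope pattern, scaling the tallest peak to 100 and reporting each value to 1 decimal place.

Element Zk pattern (n=1): 0.64319 : 0.35681
Rhenium pattern (n=2): 0.139876 : 0.468248 : 0.391876
Convolve the two distributions (both contribute in 2-u steps):
  M: 0.64319×0.139876 = 0.089967
  M+2: 0.64319×0.468248 + 0.35681×0.139876 = 0.351082
  M+4: 0.64319×0.391876 + 0.35681×0.468248 = 0.419126
  M+6: 0.35681×0.391876 = 0.139825
Scale to base peak (0.419126) = 100: 21.5 : 83.8 : 100.0 : 33.4

21.5 : 83.8 : 100.0 : 33.4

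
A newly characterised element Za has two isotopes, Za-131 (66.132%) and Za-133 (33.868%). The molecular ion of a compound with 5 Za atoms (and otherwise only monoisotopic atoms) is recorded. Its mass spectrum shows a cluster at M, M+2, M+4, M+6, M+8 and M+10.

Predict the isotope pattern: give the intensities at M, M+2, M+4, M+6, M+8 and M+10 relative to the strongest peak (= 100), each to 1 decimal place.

Expanding (0.66132 + 0.33868)^5:
P(M) = 0.66132^5 = 0.126491
P(M+2) = 5 × 0.66132^4 × 0.33868^1 = 0.323896
P(M+4) = 10 × 0.66132^3 × 0.33868^2 = 0.331752
P(M+6) = 10 × 0.66132^2 × 0.33868^3 = 0.169899
P(M+8) = 5 × 0.66132^1 × 0.33868^4 = 0.043505
P(M+10) = 0.33868^5 = 0.004456
The M+4 peak is largest (0.331752); scaling to 100 gives 38.1 : 97.6 : 100.0 : 51.2 : 13.1 : 1.3.

38.1 : 97.6 : 100.0 : 51.2 : 13.1 : 1.3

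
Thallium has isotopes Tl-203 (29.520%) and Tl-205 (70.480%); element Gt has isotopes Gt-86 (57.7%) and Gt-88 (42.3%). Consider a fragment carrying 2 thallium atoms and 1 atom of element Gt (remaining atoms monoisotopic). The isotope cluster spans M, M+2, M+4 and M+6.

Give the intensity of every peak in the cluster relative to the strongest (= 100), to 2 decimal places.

Thallium pattern (n=2): 0.08714304 : 0.41611392 : 0.49674304
Element Gt pattern (n=1): 0.5770 : 0.4230
Convolve the two distributions (both contribute in 2-u steps):
  M: 0.08714304×0.5770 = 0.050282
  M+2: 0.08714304×0.4230 + 0.41611392×0.5770 = 0.276959
  M+4: 0.41611392×0.4230 + 0.49674304×0.5770 = 0.462637
  M+6: 0.49674304×0.4230 = 0.210122
Scale to base peak (0.462637) = 100: 10.87 : 59.87 : 100.00 : 45.42

10.87 : 59.87 : 100.00 : 45.42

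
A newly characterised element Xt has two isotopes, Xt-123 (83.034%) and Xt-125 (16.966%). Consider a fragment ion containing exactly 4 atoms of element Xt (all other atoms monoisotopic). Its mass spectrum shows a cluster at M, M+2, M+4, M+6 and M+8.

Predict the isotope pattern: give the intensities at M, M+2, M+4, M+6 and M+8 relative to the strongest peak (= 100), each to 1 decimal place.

Expanding (0.83034 + 0.16966)^4:
P(M) = 0.83034^4 = 0.475361
P(M+2) = 4 × 0.83034^3 × 0.16966^1 = 0.388515
P(M+4) = 6 × 0.83034^2 × 0.16966^2 = 0.119075
P(M+6) = 4 × 0.83034^1 × 0.16966^3 = 0.016220
P(M+8) = 0.16966^4 = 0.000829
The M peak is largest (0.475361); scaling to 100 gives 100.0 : 81.7 : 25.0 : 3.4 : 0.2.

100.0 : 81.7 : 25.0 : 3.4 : 0.2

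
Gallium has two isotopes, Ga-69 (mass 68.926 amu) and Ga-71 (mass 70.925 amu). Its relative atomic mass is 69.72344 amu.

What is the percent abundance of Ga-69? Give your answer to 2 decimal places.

60.11%

Writing the weighted mean with unknown fraction x of Ga-69:
68.926·x + 70.925·(1 − x) = 69.72344
(68.926 − 70.925)·x = 69.72344 − 70.925
x = -1.20156 / -1.999 = 0.60108 → 60.11% Ga-69, 39.89% Ga-71.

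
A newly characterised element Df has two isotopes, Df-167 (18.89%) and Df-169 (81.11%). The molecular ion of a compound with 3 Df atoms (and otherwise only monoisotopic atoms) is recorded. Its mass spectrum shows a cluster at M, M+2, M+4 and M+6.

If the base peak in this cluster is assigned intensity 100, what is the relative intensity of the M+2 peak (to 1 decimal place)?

16.3

Binomial terms of (0.1889 + 0.8111)^3: M 0.0067, M+2 0.0868, M+4 0.3728, M+6 0.5336 → M+6 is the base peak.
P(M+6) = C(3,3) × 0.1889^0 × 0.8111^3 = 1 × 1.0000 × 0.53360907 = 0.533609 (base)
P(M+2) = C(3,1) × 0.1889^2 × 0.8111^1 = 3 × 0.03568321 × 0.8111 = 0.086828
Relative intensity = 0.086828 / 0.533609 × 100 = 16.3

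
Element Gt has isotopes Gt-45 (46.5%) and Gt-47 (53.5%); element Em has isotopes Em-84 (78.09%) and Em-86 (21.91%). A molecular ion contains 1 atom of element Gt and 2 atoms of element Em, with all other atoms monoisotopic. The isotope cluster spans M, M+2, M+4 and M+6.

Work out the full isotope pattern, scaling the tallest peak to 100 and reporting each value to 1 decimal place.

Element Gt pattern (n=1): 0.4650 : 0.5350
Element Em pattern (n=2): 0.60980481 : 0.34219038 : 0.04800481
Convolve the two distributions (both contribute in 2-u steps):
  M: 0.4650×0.60980481 = 0.283559
  M+2: 0.4650×0.34219038 + 0.5350×0.60980481 = 0.485364
  M+4: 0.4650×0.04800481 + 0.5350×0.34219038 = 0.205394
  M+6: 0.5350×0.04800481 = 0.025683
Scale to base peak (0.485364) = 100: 58.4 : 100.0 : 42.3 : 5.3

58.4 : 100.0 : 42.3 : 5.3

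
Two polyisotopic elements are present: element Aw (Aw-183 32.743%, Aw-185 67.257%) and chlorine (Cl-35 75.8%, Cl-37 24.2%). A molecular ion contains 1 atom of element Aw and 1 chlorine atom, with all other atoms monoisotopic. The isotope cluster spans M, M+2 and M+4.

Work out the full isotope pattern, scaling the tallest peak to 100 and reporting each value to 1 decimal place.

42.1 : 100.0 : 27.6

Element Aw pattern (n=1): 0.32743 : 0.67257
Chlorine pattern (n=1): 0.7580 : 0.2420
Convolve the two distributions (both contribute in 2-u steps):
  M: 0.32743×0.7580 = 0.248192
  M+2: 0.32743×0.2420 + 0.67257×0.7580 = 0.589046
  M+4: 0.67257×0.2420 = 0.162762
Scale to base peak (0.589046) = 100: 42.1 : 100.0 : 27.6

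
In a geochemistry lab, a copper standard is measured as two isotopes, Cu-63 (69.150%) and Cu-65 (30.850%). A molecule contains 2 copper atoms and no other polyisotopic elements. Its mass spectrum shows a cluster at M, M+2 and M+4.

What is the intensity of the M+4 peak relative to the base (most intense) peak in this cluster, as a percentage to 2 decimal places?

19.90%

(0.69150 + 0.30850)^2 gives M 0.4782, M+2 0.4267, M+4 0.0952; the largest is M.
P(M) = C(2,0) × 0.69150^2 × 0.30850^0 = 1 × 0.47817225 × 1.0000 = 0.478172 (base)
P(M+4) = C(2,2) × 0.69150^0 × 0.30850^2 = 1 × 1.0000 × 0.09517225 = 0.095172
Relative intensity = 0.095172 / 0.478172 × 100 = 19.90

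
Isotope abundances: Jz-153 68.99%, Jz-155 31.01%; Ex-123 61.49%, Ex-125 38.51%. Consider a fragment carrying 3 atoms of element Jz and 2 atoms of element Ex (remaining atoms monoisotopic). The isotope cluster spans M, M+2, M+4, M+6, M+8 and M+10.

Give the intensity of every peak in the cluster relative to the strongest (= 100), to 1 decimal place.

37.2 : 96.8 : 100.0 : 51.3 : 13.1 : 1.3

Element Jz pattern (n=3): 0.32836619 : 0.44278746 : 0.19902651 : 0.02981984
Element Ex pattern (n=2): 0.37810201 : 0.47359598 : 0.14830201
Convolve the two distributions (both contribute in 2-u steps):
  M: 0.32836619×0.37810201 = 0.124156
  M+2: 0.32836619×0.47359598 + 0.44278746×0.37810201 = 0.322932
  M+4: 0.32836619×0.14830201 + 0.44278746×0.47359598 + 0.19902651×0.37810201 = 0.333652
  M+6: 0.44278746×0.14830201 + 0.19902651×0.47359598 + 0.02981984×0.37810201 = 0.171199
  M+8: 0.19902651×0.14830201 + 0.02981984×0.47359598 = 0.043639
  M+10: 0.02981984×0.14830201 = 0.004422
Scale to base peak (0.333652) = 100: 37.2 : 96.8 : 100.0 : 51.3 : 13.1 : 1.3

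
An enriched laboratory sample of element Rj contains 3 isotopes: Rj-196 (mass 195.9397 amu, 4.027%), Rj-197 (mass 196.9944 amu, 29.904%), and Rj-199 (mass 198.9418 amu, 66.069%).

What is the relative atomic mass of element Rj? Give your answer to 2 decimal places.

Average mass = Σ (abundance × isotope mass) = 0.04027 × 195.9397 + 0.29904 × 196.9944 + 0.66069 × 198.9418
= 7.89049 + 58.90921 + 131.43886 = 198.23856 amu

198.24 amu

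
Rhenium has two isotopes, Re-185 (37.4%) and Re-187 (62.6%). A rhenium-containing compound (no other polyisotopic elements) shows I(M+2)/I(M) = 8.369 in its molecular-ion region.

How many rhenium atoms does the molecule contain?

With n Re atoms, P(M+2)/P(M) = C(n,1)·p^(n−1)q / p^n = n·q/p = n · 0.626/0.374.
n = 8.369 × 0.374/0.626 = 5.00 ≈ 5

5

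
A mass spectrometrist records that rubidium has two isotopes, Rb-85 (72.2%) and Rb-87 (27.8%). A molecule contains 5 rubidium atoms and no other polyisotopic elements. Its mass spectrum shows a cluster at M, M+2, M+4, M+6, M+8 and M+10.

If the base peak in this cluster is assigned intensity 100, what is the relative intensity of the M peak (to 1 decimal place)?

Binomial terms of (0.722 + 0.278)^5: M 0.1962, M+2 0.3777, M+4 0.2909, M+6 0.1120, M+8 0.0216, M+10 0.0017 → M+2 is the base peak.
P(M+2) = C(5,1) × 0.722^4 × 0.278^1 = 5 × 0.27173701 × 0.2780 = 0.377714 (base)
P(M) = C(5,0) × 0.722^5 × 0.278^0 = 1 × 0.19619412 × 1.0000 = 0.196194
Relative intensity = 0.196194 / 0.377714 × 100 = 51.9

51.9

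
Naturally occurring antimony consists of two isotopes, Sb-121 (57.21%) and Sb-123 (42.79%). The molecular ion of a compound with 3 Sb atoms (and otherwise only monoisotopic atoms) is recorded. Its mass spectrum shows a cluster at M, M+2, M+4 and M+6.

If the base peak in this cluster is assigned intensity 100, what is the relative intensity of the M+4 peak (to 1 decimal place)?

Term probabilities: M 0.1872, M+2 0.4202, M+4 0.3143, M+6 0.0783. Base peak = M+2.
P(M+2) = C(3,1) × 0.5721^2 × 0.4279^1 = 3 × 0.32729841 × 0.4279 = 0.420153 (base)
P(M+4) = C(3,2) × 0.5721^1 × 0.4279^2 = 3 × 0.5721 × 0.18309841 = 0.314252
Relative intensity = 0.314252 / 0.420153 × 100 = 74.8

74.8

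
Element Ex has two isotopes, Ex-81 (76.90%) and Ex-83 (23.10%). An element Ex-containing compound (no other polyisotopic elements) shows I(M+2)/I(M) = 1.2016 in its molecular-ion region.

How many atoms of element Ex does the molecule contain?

For n independent Ex atoms, I(M+2)/I(M) = n · (abundance Ex-83) / (abundance Ex-81) = n · 0.2310/0.7690.
n = 1.2016 × 0.7690/0.2310 = 4.00 ≈ 4

4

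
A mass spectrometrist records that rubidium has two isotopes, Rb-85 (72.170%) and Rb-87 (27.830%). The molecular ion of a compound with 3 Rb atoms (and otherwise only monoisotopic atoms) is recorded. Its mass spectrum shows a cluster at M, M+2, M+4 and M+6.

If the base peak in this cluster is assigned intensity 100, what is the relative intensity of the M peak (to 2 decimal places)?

86.44

Binomial terms of (0.72170 + 0.27830)^3: M 0.3759, M+2 0.4349, M+4 0.1677, M+6 0.0216 → M+2 is the base peak.
P(M+2) = C(3,1) × 0.72170^2 × 0.27830^1 = 3 × 0.52085089 × 0.2783 = 0.434858 (base)
P(M) = C(3,0) × 0.72170^3 × 0.27830^0 = 1 × 0.37589809 × 1.0000 = 0.375898
Relative intensity = 0.375898 / 0.434858 × 100 = 86.44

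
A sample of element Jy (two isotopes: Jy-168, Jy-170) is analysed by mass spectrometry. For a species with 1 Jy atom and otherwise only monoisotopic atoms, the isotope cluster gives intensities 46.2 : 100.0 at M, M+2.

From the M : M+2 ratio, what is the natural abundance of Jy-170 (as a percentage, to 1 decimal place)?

Let p = fractional abundance of Jy-168. I(M+2)/I(M) = [C(1,1)·p^0·(1−p)] / p^1 = 1·(1−p)/p = 100.0/46.2 = 2.1645
(1−p)/p = 2.1645/1 = 2.1645  ⇒  p = 1/(1 + 2.1645) = 0.3160
Jy-168: 31.6%, Jy-170: 68.4%.

68.4%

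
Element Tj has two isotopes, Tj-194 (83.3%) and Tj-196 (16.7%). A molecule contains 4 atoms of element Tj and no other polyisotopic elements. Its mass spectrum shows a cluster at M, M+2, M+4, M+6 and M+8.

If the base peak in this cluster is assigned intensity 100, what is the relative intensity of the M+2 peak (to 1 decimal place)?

80.2

(0.833 + 0.167)^4 gives M 0.4815, M+2 0.3861, M+4 0.1161, M+6 0.0155, M+8 0.0008; the largest is M.
P(M) = C(4,0) × 0.833^4 × 0.167^0 = 1 × 0.48148194 × 1.0000 = 0.481482 (base)
P(M+2) = C(4,1) × 0.833^3 × 0.167^1 = 4 × 0.57800954 × 0.1670 = 0.386110
Relative intensity = 0.386110 / 0.481482 × 100 = 80.2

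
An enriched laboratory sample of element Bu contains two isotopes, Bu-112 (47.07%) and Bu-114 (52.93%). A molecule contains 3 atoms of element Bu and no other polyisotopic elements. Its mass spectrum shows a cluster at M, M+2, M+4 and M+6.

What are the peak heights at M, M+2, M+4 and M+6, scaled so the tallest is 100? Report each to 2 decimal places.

26.36 : 88.93 : 100.00 : 37.48

Each Bu atom is independently Bu-112 (p = 0.4707) or Bu-114 (q = 0.5293); the cluster is the binomial expansion (p + q)^3.
P(M) = 0.4707^3 = 0.104288
P(M+2) = 3 × 0.4707^2 × 0.5293^1 = 0.351813
P(M+4) = 3 × 0.4707^1 × 0.5293^2 = 0.395612
P(M+6) = 0.5293^3 = 0.148288
The M+4 peak is largest (0.395612); scaling to 100 gives 26.36 : 88.93 : 100.00 : 37.48.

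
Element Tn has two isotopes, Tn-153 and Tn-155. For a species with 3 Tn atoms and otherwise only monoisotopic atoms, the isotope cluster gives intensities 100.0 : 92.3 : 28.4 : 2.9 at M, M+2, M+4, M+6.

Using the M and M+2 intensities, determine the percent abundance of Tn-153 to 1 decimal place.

If p is the fraction of Tn that is Tn-153, then I(M+2)/I(M) = [C(3,1)·p^2·(1−p)] / p^3 = 3·(1−p)/p = 92.3/100.0 = 0.9230
(1−p)/p = 0.9230/3 = 0.3077  ⇒  p = 1/(1 + 0.3077) = 0.7647
Tn-153: 76.5%, Tn-155: 23.5%.

76.5%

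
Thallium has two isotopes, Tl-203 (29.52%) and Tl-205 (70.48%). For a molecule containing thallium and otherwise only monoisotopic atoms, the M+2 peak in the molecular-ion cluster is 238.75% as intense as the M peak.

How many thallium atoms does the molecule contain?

1

The M+2/M ratio from n Tl atoms is n · q/p = n · 0.7048/0.2952.
n = 2.3875 × 0.2952/0.7048 = 1.00 ≈ 1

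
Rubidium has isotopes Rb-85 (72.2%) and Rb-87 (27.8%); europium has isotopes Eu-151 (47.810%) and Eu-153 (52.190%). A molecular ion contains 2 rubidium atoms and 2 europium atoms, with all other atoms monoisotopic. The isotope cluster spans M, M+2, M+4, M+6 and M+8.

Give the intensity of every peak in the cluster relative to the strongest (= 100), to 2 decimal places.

Rubidium pattern (n=2): 0.521284 : 0.401432 : 0.077284
Europium pattern (n=2): 0.22857961 : 0.49904078 : 0.27237961
Convolve the two distributions (both contribute in 2-u steps):
  M: 0.521284×0.22857961 = 0.119155
  M+2: 0.521284×0.49904078 + 0.401432×0.22857961 = 0.351901
  M+4: 0.521284×0.27237961 + 0.401432×0.49904078 + 0.077284×0.22857961 = 0.359984
  M+6: 0.401432×0.27237961 + 0.077284×0.49904078 = 0.147910
  M+8: 0.077284×0.27237961 = 0.021051
Scale to base peak (0.359984) = 100: 33.10 : 97.75 : 100.00 : 41.09 : 5.85

33.10 : 97.75 : 100.00 : 41.09 : 5.85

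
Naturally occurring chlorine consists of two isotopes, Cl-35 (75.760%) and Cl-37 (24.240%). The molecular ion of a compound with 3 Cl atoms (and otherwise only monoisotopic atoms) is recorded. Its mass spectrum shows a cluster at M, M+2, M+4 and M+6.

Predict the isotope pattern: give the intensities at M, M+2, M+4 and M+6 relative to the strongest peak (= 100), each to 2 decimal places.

The 3 Cl atoms are independent, so intensities follow the terms of (0.75760 + 0.24240)^3.
P(M) = 0.75760^3 = 0.434830
P(M+2) = 3 × 0.75760^2 × 0.24240^1 = 0.417382
P(M+4) = 3 × 0.75760^1 × 0.24240^2 = 0.133545
P(M+6) = 0.24240^3 = 0.014243
The M peak is largest (0.434830); scaling to 100 gives 100.00 : 95.99 : 30.71 : 3.28.

100.00 : 95.99 : 30.71 : 3.28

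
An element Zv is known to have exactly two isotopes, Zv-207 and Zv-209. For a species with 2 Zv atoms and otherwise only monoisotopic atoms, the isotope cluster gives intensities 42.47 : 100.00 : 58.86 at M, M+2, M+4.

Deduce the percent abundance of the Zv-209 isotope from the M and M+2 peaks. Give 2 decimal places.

Write p for the Zv-207 fraction. I(M+2)/I(M) = [C(2,1)·p^1·(1−p)] / p^2 = 2·(1−p)/p = 100.00/42.47 = 2.3546
(1−p)/p = 2.3546/2 = 1.1773  ⇒  p = 1/(1 + 1.1773) = 0.4593
Zv-207: 45.93%, Zv-209: 54.07%.

54.07%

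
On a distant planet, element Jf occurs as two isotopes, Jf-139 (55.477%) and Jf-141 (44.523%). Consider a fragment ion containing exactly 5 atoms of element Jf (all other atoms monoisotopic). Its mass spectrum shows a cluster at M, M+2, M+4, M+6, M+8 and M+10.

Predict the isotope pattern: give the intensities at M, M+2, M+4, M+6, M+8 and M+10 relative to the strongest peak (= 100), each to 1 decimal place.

Each Jf atom is independently Jf-139 (p = 0.55477) or Jf-141 (q = 0.44523); the cluster is the binomial expansion (p + q)^5.
P(M) = 0.55477^5 = 0.052549
P(M+2) = 5 × 0.55477^4 × 0.44523^1 = 0.210866
P(M+4) = 10 × 0.55477^3 × 0.44523^2 = 0.338460
P(M+6) = 10 × 0.55477^2 × 0.44523^3 = 0.271631
P(M+8) = 5 × 0.55477^1 × 0.44523^4 = 0.108999
P(M+10) = 0.44523^5 = 0.017495
The M+4 peak is largest (0.338460); scaling to 100 gives 15.5 : 62.3 : 100.0 : 80.3 : 32.2 : 5.2.

15.5 : 62.3 : 100.0 : 80.3 : 32.2 : 5.2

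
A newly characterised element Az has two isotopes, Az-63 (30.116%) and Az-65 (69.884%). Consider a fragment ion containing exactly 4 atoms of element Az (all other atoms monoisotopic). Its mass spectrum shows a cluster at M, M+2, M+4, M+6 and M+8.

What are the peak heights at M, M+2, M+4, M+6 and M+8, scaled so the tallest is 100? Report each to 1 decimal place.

The 4 Az atoms are independent, so intensities follow the terms of (0.30116 + 0.69884)^4.
P(M) = 0.30116^4 = 0.008226
P(M+2) = 4 × 0.30116^3 × 0.69884^1 = 0.076354
P(M+4) = 6 × 0.30116^2 × 0.69884^2 = 0.265767
P(M+6) = 4 × 0.30116^1 × 0.69884^3 = 0.411141
P(M+8) = 0.69884^4 = 0.238512
The M+6 peak is largest (0.411141); scaling to 100 gives 2.0 : 18.6 : 64.6 : 100.0 : 58.0.

2.0 : 18.6 : 64.6 : 100.0 : 58.0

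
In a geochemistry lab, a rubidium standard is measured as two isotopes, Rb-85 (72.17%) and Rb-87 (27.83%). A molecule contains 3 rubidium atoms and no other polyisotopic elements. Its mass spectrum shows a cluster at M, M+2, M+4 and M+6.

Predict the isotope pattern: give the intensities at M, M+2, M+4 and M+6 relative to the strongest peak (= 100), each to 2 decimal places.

86.44 : 100.00 : 38.56 : 4.96

Expanding (0.7217 + 0.2783)^3:
P(M) = 0.7217^3 = 0.375898
P(M+2) = 3 × 0.7217^2 × 0.2783^1 = 0.434858
P(M+4) = 3 × 0.7217^1 × 0.2783^2 = 0.167689
P(M+6) = 0.2783^3 = 0.021555
The M+2 peak is largest (0.434858); scaling to 100 gives 86.44 : 100.00 : 38.56 : 4.96.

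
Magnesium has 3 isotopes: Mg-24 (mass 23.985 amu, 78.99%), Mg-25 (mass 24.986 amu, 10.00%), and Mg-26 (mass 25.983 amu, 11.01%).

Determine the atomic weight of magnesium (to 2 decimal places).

24.31 amu

Weight each isotope mass by its fractional abundance: 0.7899 × 23.985 + 0.1000 × 24.986 + 0.1101 × 25.983
= 18.9458 + 2.4986 + 2.8607 = 24.3051 amu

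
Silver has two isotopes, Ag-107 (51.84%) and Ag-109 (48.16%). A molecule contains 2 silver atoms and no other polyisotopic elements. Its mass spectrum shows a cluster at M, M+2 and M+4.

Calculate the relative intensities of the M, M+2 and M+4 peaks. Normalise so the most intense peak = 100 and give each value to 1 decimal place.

53.8 : 100.0 : 46.5

The 2 Ag atoms are independent, so intensities follow the terms of (0.5184 + 0.4816)^2.
P(M) = 0.5184^2 = 0.268739
P(M+2) = 2 × 0.5184^1 × 0.4816^1 = 0.499323
P(M+4) = 0.4816^2 = 0.231939
The M+2 peak is largest (0.499323); scaling to 100 gives 53.8 : 100.0 : 46.5.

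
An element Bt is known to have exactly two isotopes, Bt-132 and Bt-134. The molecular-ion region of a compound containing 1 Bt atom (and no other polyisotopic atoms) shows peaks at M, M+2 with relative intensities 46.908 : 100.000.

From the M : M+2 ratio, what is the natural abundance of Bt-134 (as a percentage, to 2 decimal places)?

If p is the fraction of Bt that is Bt-132, then I(M+2)/I(M) = [C(1,1)·p^0·(1−p)] / p^1 = 1·(1−p)/p = 100.000/46.908 = 2.1318
(1−p)/p = 2.1318/1 = 2.1318  ⇒  p = 1/(1 + 2.1318) = 0.3193
Bt-132: 31.93%, Bt-134: 68.07%.

68.07%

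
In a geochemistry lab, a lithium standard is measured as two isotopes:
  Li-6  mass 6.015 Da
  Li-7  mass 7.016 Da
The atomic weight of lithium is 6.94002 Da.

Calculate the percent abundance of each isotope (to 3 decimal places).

With x = fraction of Li-6 (so Li-7 is 1 − x):
6.015·x + 7.016·(1 − x) = 6.94002
(6.015 − 7.016)·x = 6.94002 − 7.016
x = -0.07598 / -1.001 = 0.07590 → 7.590% Li-6, 92.410% Li-7.

Li-6: 7.590%, Li-7: 92.410%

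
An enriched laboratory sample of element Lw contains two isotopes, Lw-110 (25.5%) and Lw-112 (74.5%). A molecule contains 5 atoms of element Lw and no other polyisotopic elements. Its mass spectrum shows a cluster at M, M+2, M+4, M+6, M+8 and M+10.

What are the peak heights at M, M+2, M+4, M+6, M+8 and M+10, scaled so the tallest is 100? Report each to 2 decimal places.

The 5 Lw atoms are independent, so intensities follow the terms of (0.255 + 0.745)^5.
P(M) = 0.255^5 = 0.001078
P(M+2) = 5 × 0.255^4 × 0.745^1 = 0.015750
P(M+4) = 10 × 0.255^3 × 0.745^2 = 0.092031
P(M+6) = 10 × 0.255^2 × 0.745^3 = 0.268874
P(M+8) = 5 × 0.255^1 × 0.745^4 = 0.392767
P(M+10) = 0.745^5 = 0.229499
The M+8 peak is largest (0.392767); scaling to 100 gives 0.27 : 4.01 : 23.43 : 68.46 : 100.00 : 58.43.

0.27 : 4.01 : 23.43 : 68.46 : 100.00 : 58.43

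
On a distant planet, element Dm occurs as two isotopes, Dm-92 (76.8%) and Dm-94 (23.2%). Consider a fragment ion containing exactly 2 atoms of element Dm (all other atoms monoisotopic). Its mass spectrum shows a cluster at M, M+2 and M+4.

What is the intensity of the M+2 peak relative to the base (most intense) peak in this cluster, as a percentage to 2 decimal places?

(0.768 + 0.232)^2 gives M 0.5898, M+2 0.3564, M+4 0.0538; the largest is M.
P(M) = C(2,0) × 0.768^2 × 0.232^0 = 1 × 0.589824 × 1.0000 = 0.589824 (base)
P(M+2) = C(2,1) × 0.768^1 × 0.232^1 = 2 × 0.7680 × 0.2320 = 0.356352
Relative intensity = 0.356352 / 0.589824 × 100 = 60.42

60.42%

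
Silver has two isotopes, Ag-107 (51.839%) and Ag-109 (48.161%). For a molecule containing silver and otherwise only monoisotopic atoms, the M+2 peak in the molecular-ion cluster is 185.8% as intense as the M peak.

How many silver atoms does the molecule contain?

For n independent Ag atoms, I(M+2)/I(M) = n · (abundance Ag-109) / (abundance Ag-107) = n · 0.48161/0.51839.
n = 1.858 × 0.51839/0.48161 = 2.00 ≈ 2

2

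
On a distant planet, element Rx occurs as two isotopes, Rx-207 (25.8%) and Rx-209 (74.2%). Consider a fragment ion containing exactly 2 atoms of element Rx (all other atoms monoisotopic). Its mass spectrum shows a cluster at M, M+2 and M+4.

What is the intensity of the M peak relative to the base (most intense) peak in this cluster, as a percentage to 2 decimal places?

Term probabilities: M 0.0666, M+2 0.3829, M+4 0.5506. Base peak = M+4.
P(M+4) = C(2,2) × 0.258^0 × 0.742^2 = 1 × 1.0000 × 0.550564 = 0.550564 (base)
P(M) = C(2,0) × 0.258^2 × 0.742^0 = 1 × 0.066564 × 1.0000 = 0.066564
Relative intensity = 0.066564 / 0.550564 × 100 = 12.09

12.09%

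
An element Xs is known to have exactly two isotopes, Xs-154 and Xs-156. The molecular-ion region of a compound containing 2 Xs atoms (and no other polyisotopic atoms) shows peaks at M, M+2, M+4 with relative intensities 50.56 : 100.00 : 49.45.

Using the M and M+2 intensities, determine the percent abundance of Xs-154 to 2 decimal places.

Write p for the Xs-154 fraction. I(M+2)/I(M) = [C(2,1)·p^1·(1−p)] / p^2 = 2·(1−p)/p = 100.00/50.56 = 1.9778
(1−p)/p = 1.9778/2 = 0.9889  ⇒  p = 1/(1 + 0.9889) = 0.5028
Xs-154: 50.28%, Xs-156: 49.72%.

50.28%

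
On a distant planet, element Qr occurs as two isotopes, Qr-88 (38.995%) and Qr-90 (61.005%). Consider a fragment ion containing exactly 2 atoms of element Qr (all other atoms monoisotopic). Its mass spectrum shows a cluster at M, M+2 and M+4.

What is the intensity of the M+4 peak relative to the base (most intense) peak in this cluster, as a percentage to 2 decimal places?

(0.38995 + 0.61005)^2 gives M 0.1521, M+2 0.4758, M+4 0.3722; the largest is M+2.
P(M+2) = C(2,1) × 0.38995^1 × 0.61005^1 = 2 × 0.38995 × 0.61005 = 0.475778 (base)
P(M+4) = C(2,2) × 0.38995^0 × 0.61005^2 = 1 × 1.0000 × 0.372161 = 0.372161
Relative intensity = 0.372161 / 0.475778 × 100 = 78.22

78.22%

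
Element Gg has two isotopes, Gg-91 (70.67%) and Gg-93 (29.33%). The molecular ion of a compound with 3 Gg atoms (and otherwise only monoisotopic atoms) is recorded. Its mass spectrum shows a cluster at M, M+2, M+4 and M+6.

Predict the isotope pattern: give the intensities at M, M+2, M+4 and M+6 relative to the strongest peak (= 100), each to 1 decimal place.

The 3 Gg atoms are independent, so intensities follow the terms of (0.7067 + 0.2933)^3.
P(M) = 0.7067^3 = 0.352944
P(M+2) = 3 × 0.7067^2 × 0.2933^1 = 0.439444
P(M+4) = 3 × 0.7067^1 × 0.2933^2 = 0.182381
P(M+6) = 0.2933^3 = 0.025231
The M+2 peak is largest (0.439444); scaling to 100 gives 80.3 : 100.0 : 41.5 : 5.7.

80.3 : 100.0 : 41.5 : 5.7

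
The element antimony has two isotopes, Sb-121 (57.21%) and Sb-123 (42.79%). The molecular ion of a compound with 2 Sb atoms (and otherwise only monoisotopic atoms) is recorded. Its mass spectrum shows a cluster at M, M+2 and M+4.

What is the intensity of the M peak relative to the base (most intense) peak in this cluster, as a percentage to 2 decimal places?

66.85%

Binomial terms of (0.5721 + 0.4279)^2: M 0.3273, M+2 0.4896, M+4 0.1831 → M+2 is the base peak.
P(M+2) = C(2,1) × 0.5721^1 × 0.4279^1 = 2 × 0.5721 × 0.4279 = 0.489603 (base)
P(M) = C(2,0) × 0.5721^2 × 0.4279^0 = 1 × 0.32729841 × 1.0000 = 0.327298
Relative intensity = 0.327298 / 0.489603 × 100 = 66.85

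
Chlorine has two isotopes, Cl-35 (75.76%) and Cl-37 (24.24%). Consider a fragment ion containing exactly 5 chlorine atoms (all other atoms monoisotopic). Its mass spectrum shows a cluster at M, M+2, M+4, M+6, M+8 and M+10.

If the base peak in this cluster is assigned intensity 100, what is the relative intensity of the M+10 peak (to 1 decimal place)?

0.2

Binomial terms of (0.7576 + 0.2424)^5: M 0.2496, M+2 0.3993, M+4 0.2555, M+6 0.0817, M+8 0.0131, M+10 0.0008 → M+2 is the base peak.
P(M+2) = C(5,1) × 0.7576^4 × 0.2424^1 = 5 × 0.32942751 × 0.2424 = 0.399266 (base)
P(M+10) = C(5,5) × 0.7576^0 × 0.2424^5 = 1 × 1.0000 × 0.00083688 = 0.000837
Relative intensity = 0.000837 / 0.399266 × 100 = 0.2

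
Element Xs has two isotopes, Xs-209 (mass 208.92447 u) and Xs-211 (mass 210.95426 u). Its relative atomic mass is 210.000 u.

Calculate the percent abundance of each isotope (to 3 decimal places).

With x = fraction of Xs-209 (so Xs-211 is 1 − x):
208.92447·x + 210.95426·(1 − x) = 210.000
(208.92447 − 210.95426)·x = 210.000 − 210.95426
x = -0.95426 / -2.02979 = 0.47013 → 47.013% Xs-209, 52.987% Xs-211.

Xs-209: 47.013%, Xs-211: 52.987%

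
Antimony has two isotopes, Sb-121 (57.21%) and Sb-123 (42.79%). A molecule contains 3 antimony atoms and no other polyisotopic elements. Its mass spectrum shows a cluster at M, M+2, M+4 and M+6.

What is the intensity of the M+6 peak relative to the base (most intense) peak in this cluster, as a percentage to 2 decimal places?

18.65%

(0.5721 + 0.4279)^3 gives M 0.1872, M+2 0.4202, M+4 0.3143, M+6 0.0783; the largest is M+2.
P(M+2) = C(3,1) × 0.5721^2 × 0.4279^1 = 3 × 0.32729841 × 0.4279 = 0.420153 (base)
P(M+6) = C(3,3) × 0.5721^0 × 0.4279^3 = 1 × 1.0000 × 0.07834781 = 0.078348
Relative intensity = 0.078348 / 0.420153 × 100 = 18.65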